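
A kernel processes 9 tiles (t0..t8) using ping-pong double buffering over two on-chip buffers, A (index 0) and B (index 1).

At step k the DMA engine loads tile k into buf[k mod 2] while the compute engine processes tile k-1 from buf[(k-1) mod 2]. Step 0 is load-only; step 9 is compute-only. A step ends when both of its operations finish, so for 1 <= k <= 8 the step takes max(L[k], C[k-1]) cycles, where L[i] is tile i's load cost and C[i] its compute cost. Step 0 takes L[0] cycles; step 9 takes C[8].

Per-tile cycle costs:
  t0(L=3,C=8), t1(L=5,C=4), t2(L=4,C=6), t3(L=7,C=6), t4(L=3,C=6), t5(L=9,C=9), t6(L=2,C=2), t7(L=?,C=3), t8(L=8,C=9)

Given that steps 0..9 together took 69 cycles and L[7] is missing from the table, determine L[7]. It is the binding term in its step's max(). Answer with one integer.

step 0 → dur = L[0]=3 = 3
step 1 → dur = max(L[1]=5, C[0]=8) = 8
step 2 → dur = max(L[2]=4, C[1]=4) = 4
step 3 → dur = max(L[3]=7, C[2]=6) = 7
step 4 → dur = max(L[4]=3, C[3]=6) = 6
step 5 → dur = max(L[5]=9, C[4]=6) = 9
step 6 → dur = max(L[6]=2, C[5]=9) = 9
step 7 → dur = max(L[7]=?, C[6]=2) = L[7]  (unknown; binding)
step 8 → dur = max(L[8]=8, C[7]=3) = 8
step 9 → dur = C[8]=9 = 9
sum of known step durations = 63
dur[7] = total - known = 69 - 63 = 6
L[7] is the binding max in step 7, so L[7] = dur[7] = 6

L[7] = 6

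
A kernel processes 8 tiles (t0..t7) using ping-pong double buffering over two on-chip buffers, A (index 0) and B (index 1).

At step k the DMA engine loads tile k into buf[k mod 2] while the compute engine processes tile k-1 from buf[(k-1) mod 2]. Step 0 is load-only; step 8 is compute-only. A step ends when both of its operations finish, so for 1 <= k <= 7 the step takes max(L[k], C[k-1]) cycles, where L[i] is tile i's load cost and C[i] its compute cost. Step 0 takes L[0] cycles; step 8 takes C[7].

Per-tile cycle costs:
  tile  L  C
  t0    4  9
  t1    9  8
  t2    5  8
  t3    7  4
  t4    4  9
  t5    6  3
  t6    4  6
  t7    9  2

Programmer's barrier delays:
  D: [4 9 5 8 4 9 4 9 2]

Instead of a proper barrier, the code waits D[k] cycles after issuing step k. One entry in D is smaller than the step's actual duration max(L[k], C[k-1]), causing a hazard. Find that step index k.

hazard at step 2

step 0: need L[0]=4 = 4; D[0]=4 ok
step 1: need max(L[1]=9,C[0]=9) = 9; D[1]=9 ok
step 2: need max(L[2]=5,C[1]=8) = 8; D[2]=5 SHORT
step 3: need max(L[3]=7,C[2]=8) = 8; D[3]=8 ok
step 4: need max(L[4]=4,C[3]=4) = 4; D[4]=4 ok
step 5: need max(L[5]=6,C[4]=9) = 9; D[5]=9 ok
step 6: need max(L[6]=4,C[5]=3) = 4; D[6]=4 ok
step 7: need max(L[7]=9,C[6]=6) = 9; D[7]=9 ok
step 8: need C[7]=2 = 2; D[8]=2 ok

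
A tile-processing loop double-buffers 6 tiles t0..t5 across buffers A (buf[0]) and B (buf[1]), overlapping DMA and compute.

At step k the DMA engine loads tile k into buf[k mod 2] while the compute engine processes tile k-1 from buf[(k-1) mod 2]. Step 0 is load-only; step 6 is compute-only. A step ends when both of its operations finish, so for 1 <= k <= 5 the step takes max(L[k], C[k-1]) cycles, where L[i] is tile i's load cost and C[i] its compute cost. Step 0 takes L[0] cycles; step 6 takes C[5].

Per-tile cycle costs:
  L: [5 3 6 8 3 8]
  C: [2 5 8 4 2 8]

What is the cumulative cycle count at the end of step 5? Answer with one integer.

k=0 load=t0/5c comp=- wait=5 total=5
k=1 load=t1/3c comp=t0/2c wait=3 total=8
k=2 load=t2/6c comp=t1/5c wait=6 total=14
k=3 load=t3/8c comp=t2/8c wait=8 total=22
k=4 load=t4/3c comp=t3/4c wait=4 total=26
k=5 load=t5/8c comp=t4/2c wait=8 total=34
k=6 load=- comp=t5/8c wait=8 total=42

end_cycle[5] = 34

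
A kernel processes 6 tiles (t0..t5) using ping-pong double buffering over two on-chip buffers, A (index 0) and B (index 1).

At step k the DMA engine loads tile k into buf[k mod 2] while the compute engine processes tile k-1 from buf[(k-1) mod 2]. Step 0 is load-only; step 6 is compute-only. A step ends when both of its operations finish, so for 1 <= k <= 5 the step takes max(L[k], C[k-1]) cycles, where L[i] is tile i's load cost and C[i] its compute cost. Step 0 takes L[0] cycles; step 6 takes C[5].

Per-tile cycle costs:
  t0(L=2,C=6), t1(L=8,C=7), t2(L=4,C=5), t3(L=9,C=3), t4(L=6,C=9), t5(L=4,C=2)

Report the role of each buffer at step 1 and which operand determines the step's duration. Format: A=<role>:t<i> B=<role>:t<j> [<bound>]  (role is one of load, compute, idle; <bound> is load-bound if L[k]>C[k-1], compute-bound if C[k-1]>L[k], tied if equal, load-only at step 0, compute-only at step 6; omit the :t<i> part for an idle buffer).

step 1: A=compute:t0 B=load:t1 [load-bound]

  0. 2=2c; end=2; A:t0 B:-
  1. max(8,6)=8c; end=10; A:t0 B:t1
  2. max(4,7)=7c; end=17; A:t2 B:t1
  3. max(9,5)=9c; end=26; A:t2 B:t3
  4. max(6,3)=6c; end=32; A:t4 B:t3
  5. max(4,9)=9c; end=41; A:t4 B:t5
  6. 2=2c; end=43; A:t4 B:t5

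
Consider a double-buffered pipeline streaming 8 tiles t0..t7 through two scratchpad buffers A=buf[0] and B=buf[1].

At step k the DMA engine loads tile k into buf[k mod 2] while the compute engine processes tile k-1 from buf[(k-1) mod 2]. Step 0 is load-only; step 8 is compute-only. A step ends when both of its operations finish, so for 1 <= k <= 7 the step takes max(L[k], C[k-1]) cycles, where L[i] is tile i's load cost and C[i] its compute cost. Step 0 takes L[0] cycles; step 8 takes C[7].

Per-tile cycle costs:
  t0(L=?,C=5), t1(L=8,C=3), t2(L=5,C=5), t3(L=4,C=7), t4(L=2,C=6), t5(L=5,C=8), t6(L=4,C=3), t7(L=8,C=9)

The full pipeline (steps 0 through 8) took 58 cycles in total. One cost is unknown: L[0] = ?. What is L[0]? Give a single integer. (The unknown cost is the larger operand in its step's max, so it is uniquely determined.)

L[0] = 2

step 0 = dur = L[0]=? = L[0]  (unknown; binding)
step 1 = dur = max(L[1]=8, C[0]=5) = 8
step 2 = dur = max(L[2]=5, C[1]=3) = 5
step 3 = dur = max(L[3]=4, C[2]=5) = 5
step 4 = dur = max(L[4]=2, C[3]=7) = 7
step 5 = dur = max(L[5]=5, C[4]=6) = 6
step 6 = dur = max(L[6]=4, C[5]=8) = 8
step 7 = dur = max(L[7]=8, C[6]=3) = 8
step 8 = dur = C[7]=9 = 9
sum of known step durations = 56
dur[0] = total - known = 58 - 56 = 2
L[0] is the binding max in step 0, so L[0] = dur[0] = 2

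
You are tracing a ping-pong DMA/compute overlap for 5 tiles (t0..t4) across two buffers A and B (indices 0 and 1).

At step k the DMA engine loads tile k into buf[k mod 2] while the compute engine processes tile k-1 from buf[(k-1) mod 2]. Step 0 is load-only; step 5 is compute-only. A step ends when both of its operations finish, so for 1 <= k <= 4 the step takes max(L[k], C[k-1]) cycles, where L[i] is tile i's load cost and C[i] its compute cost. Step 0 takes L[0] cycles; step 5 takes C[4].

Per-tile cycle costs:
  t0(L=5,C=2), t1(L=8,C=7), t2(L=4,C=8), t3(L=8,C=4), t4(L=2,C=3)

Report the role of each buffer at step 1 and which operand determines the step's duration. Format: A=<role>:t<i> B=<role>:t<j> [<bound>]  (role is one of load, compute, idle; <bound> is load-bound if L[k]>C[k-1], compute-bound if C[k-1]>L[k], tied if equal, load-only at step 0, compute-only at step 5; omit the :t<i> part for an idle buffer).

[0] DMA t0→A (5c) ∥ CU idle ⇒ 5c, clock 5
[1] DMA t1→B (8c) ∥ CU A:t0 (2c) ⇒ 8c, clock 13
[2] DMA t2→A (4c) ∥ CU B:t1 (7c) ⇒ 7c, clock 20
[3] DMA t3→B (8c) ∥ CU A:t2 (8c) ⇒ 8c, clock 28
[4] DMA t4→A (2c) ∥ CU B:t3 (4c) ⇒ 4c, clock 32
[5] DMA idle ∥ CU A:t4 (3c) ⇒ 3c, clock 35

step 1: A=compute:t0 B=load:t1 [load-bound]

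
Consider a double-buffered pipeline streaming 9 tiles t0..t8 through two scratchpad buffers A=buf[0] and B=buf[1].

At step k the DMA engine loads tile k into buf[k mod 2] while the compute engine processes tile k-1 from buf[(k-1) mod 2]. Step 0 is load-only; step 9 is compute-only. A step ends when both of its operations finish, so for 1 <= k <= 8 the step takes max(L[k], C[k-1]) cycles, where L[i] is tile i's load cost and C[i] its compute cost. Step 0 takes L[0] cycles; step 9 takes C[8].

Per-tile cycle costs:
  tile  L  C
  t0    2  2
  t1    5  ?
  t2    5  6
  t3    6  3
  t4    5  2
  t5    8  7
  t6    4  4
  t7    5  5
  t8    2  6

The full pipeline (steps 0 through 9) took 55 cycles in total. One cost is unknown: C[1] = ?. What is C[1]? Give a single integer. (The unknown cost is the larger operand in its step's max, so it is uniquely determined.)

step 0 = dur = L[0]=2 = 2
step 1 = dur = max(L[1]=5, C[0]=2) = 5
step 2 = dur = max(L[2]=5, C[1]=?) = C[1]  (unknown; binding)
step 3 = dur = max(L[3]=6, C[2]=6) = 6
step 4 = dur = max(L[4]=5, C[3]=3) = 5
step 5 = dur = max(L[5]=8, C[4]=2) = 8
step 6 = dur = max(L[6]=4, C[5]=7) = 7
step 7 = dur = max(L[7]=5, C[6]=4) = 5
step 8 = dur = max(L[8]=2, C[7]=5) = 5
step 9 = dur = C[8]=6 = 6
sum of known step durations = 49
dur[2] = total - known = 55 - 49 = 6
C[1] is the binding max in step 2, so C[1] = dur[2] = 6

C[1] = 6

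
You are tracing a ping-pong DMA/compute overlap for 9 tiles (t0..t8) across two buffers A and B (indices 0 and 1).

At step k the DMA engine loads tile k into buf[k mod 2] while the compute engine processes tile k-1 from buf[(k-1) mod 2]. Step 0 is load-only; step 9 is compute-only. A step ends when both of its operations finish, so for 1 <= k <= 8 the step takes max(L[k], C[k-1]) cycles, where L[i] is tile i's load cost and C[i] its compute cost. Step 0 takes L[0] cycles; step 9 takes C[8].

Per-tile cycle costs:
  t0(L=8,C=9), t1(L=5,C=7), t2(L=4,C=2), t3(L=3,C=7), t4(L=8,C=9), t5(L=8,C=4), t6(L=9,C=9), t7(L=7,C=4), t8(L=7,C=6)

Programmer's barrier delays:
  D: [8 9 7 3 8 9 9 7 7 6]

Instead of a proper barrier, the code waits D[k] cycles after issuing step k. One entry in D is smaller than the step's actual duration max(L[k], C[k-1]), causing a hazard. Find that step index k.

step 0: need L[0]=8 = 8; D[0]=8 ok
step 1: need max(L[1]=5,C[0]=9) = 9; D[1]=9 ok
step 2: need max(L[2]=4,C[1]=7) = 7; D[2]=7 ok
step 3: need max(L[3]=3,C[2]=2) = 3; D[3]=3 ok
step 4: need max(L[4]=8,C[3]=7) = 8; D[4]=8 ok
step 5: need max(L[5]=8,C[4]=9) = 9; D[5]=9 ok
step 6: need max(L[6]=9,C[5]=4) = 9; D[6]=9 ok
step 7: need max(L[7]=7,C[6]=9) = 9; D[7]=7 SHORT
step 8: need max(L[8]=7,C[7]=4) = 7; D[8]=7 ok
step 9: need C[8]=6 = 6; D[9]=6 ok

hazard at step 7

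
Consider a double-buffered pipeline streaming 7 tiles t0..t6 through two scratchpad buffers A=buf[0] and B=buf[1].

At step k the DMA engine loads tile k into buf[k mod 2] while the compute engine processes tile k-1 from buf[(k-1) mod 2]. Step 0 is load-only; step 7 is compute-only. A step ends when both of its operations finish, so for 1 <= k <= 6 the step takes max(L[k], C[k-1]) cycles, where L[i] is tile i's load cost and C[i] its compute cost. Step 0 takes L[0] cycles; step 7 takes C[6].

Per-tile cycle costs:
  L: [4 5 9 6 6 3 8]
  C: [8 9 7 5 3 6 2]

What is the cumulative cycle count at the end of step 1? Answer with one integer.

step 0: L[0]=4 → dur=4, Σ=4 | A=load:t0 B=idle [load-only]
step 1: L[1]=5 C[0]=8 → dur=8, Σ=12 | A=compute:t0 B=load:t1 [compute-bound]
step 2: L[2]=9 C[1]=9 → dur=9, Σ=21 | A=load:t2 B=compute:t1 [tied]
step 3: L[3]=6 C[2]=7 → dur=7, Σ=28 | A=compute:t2 B=load:t3 [compute-bound]
step 4: L[4]=6 C[3]=5 → dur=6, Σ=34 | A=load:t4 B=compute:t3 [load-bound]
step 5: L[5]=3 C[4]=3 → dur=3, Σ=37 | A=compute:t4 B=load:t5 [tied]
step 6: L[6]=8 C[5]=6 → dur=8, Σ=45 | A=load:t6 B=compute:t5 [load-bound]
step 7: C[6]=2 → dur=2, Σ=47 | A=compute:t6 B=idle [compute-only]

end_cycle[1] = 12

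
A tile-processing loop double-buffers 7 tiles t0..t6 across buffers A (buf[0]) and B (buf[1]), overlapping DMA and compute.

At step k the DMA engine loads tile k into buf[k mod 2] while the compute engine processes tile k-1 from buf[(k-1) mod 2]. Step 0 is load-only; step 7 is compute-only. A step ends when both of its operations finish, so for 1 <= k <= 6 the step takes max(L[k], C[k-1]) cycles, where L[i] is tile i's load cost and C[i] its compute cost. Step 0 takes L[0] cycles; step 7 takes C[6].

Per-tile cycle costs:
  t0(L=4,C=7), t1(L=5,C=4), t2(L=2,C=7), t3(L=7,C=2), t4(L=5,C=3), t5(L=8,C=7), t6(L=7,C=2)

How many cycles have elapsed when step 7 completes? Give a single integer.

end_cycle[7] = 44

[0] DMA t0→A (4c) ∥ CU idle ⇒ 4c, clock 4
[1] DMA t1→B (5c) ∥ CU A:t0 (7c) ⇒ 7c, clock 11
[2] DMA t2→A (2c) ∥ CU B:t1 (4c) ⇒ 4c, clock 15
[3] DMA t3→B (7c) ∥ CU A:t2 (7c) ⇒ 7c, clock 22
[4] DMA t4→A (5c) ∥ CU B:t3 (2c) ⇒ 5c, clock 27
[5] DMA t5→B (8c) ∥ CU A:t4 (3c) ⇒ 8c, clock 35
[6] DMA t6→A (7c) ∥ CU B:t5 (7c) ⇒ 7c, clock 42
[7] DMA idle ∥ CU A:t6 (2c) ⇒ 2c, clock 44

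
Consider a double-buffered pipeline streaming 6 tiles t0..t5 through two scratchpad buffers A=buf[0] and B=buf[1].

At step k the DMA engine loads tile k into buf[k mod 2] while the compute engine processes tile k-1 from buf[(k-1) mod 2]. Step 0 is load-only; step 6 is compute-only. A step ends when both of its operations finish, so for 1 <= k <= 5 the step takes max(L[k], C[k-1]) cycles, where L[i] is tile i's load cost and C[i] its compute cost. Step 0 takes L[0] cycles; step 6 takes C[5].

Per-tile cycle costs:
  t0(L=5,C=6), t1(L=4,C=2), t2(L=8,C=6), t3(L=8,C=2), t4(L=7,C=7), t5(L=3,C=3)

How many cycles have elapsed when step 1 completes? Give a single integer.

end_cycle[1] = 11

k=0 load=t0/5c comp=- wait=5 total=5
k=1 load=t1/4c comp=t0/6c wait=6 total=11
k=2 load=t2/8c comp=t1/2c wait=8 total=19
k=3 load=t3/8c comp=t2/6c wait=8 total=27
k=4 load=t4/7c comp=t3/2c wait=7 total=34
k=5 load=t5/3c comp=t4/7c wait=7 total=41
k=6 load=- comp=t5/3c wait=3 total=44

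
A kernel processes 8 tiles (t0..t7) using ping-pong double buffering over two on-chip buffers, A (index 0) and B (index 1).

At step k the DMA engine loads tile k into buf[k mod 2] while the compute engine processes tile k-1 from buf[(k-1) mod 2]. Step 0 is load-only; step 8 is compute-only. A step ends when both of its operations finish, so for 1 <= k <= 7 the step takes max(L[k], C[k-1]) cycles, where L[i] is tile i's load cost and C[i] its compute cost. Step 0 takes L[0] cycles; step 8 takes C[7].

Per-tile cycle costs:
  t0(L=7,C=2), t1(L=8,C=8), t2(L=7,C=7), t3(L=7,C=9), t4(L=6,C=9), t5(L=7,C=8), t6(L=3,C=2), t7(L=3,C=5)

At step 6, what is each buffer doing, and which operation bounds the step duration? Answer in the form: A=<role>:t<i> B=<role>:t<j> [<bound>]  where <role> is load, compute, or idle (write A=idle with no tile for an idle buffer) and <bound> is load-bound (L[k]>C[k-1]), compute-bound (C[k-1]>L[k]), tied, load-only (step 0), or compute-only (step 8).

  0. 7=7c; end=7; A:t0 B:-
  1. max(8,2)=8c; end=15; A:t0 B:t1
  2. max(7,8)=8c; end=23; A:t2 B:t1
  3. max(7,7)=7c; end=30; A:t2 B:t3
  4. max(6,9)=9c; end=39; A:t4 B:t3
  5. max(7,9)=9c; end=48; A:t4 B:t5
  6. max(3,8)=8c; end=56; A:t6 B:t5
  7. max(3,2)=3c; end=59; A:t6 B:t7
  8. 5=5c; end=64; A:t6 B:t7

step 6: A=load:t6 B=compute:t5 [compute-bound]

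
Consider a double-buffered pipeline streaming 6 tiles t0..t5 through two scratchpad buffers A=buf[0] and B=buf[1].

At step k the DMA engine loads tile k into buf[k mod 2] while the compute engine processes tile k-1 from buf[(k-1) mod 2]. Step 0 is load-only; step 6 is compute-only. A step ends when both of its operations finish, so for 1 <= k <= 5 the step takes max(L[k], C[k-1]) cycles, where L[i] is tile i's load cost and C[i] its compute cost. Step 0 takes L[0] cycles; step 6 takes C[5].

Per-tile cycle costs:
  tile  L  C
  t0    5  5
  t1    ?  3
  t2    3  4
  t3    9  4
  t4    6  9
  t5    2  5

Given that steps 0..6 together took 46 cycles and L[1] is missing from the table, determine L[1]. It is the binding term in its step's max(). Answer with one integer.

step 0 | dur = L[0]=5 = 5
step 1 | dur = max(L[1]=?, C[0]=5) = L[1]  (unknown; binding)
step 2 | dur = max(L[2]=3, C[1]=3) = 3
step 3 | dur = max(L[3]=9, C[2]=4) = 9
step 4 | dur = max(L[4]=6, C[3]=4) = 6
step 5 | dur = max(L[5]=2, C[4]=9) = 9
step 6 | dur = C[5]=5 = 5
sum of known step durations = 37
dur[1] = total - known = 46 - 37 = 9
L[1] is the binding max in step 1, so L[1] = dur[1] = 9

L[1] = 9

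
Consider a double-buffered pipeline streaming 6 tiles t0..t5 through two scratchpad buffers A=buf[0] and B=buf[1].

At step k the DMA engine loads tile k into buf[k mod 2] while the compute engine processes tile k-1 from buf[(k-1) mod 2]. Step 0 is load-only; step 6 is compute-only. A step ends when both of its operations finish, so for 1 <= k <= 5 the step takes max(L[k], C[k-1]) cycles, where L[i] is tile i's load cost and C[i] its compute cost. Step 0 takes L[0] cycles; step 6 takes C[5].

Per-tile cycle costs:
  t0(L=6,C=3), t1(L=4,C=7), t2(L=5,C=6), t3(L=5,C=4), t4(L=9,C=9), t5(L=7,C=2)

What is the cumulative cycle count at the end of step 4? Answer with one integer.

[0] DMA t0→A (6c) ∥ CU idle ⇒ 6c, clock 6
[1] DMA t1→B (4c) ∥ CU A:t0 (3c) ⇒ 4c, clock 10
[2] DMA t2→A (5c) ∥ CU B:t1 (7c) ⇒ 7c, clock 17
[3] DMA t3→B (5c) ∥ CU A:t2 (6c) ⇒ 6c, clock 23
[4] DMA t4→A (9c) ∥ CU B:t3 (4c) ⇒ 9c, clock 32
[5] DMA t5→B (7c) ∥ CU A:t4 (9c) ⇒ 9c, clock 41
[6] DMA idle ∥ CU B:t5 (2c) ⇒ 2c, clock 43

end_cycle[4] = 32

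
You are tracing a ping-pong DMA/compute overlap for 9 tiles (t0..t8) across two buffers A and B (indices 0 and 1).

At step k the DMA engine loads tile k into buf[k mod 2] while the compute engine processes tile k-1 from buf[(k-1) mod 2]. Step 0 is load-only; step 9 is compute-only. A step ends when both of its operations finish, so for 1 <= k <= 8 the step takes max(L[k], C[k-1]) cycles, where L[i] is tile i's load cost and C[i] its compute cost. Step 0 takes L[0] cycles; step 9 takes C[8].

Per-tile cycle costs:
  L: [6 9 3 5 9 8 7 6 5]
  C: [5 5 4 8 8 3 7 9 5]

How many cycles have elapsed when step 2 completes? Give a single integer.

end_cycle[2] = 20

step 0: L[0]=6 → dur=6, Σ=6 | A=load:t0 B=idle [load-only]
step 1: L[1]=9 C[0]=5 → dur=9, Σ=15 | A=compute:t0 B=load:t1 [load-bound]
step 2: L[2]=3 C[1]=5 → dur=5, Σ=20 | A=load:t2 B=compute:t1 [compute-bound]
step 3: L[3]=5 C[2]=4 → dur=5, Σ=25 | A=compute:t2 B=load:t3 [load-bound]
step 4: L[4]=9 C[3]=8 → dur=9, Σ=34 | A=load:t4 B=compute:t3 [load-bound]
step 5: L[5]=8 C[4]=8 → dur=8, Σ=42 | A=compute:t4 B=load:t5 [tied]
step 6: L[6]=7 C[5]=3 → dur=7, Σ=49 | A=load:t6 B=compute:t5 [load-bound]
step 7: L[7]=6 C[6]=7 → dur=7, Σ=56 | A=compute:t6 B=load:t7 [compute-bound]
step 8: L[8]=5 C[7]=9 → dur=9, Σ=65 | A=load:t8 B=compute:t7 [compute-bound]
step 9: C[8]=5 → dur=5, Σ=70 | A=compute:t8 B=idle [compute-only]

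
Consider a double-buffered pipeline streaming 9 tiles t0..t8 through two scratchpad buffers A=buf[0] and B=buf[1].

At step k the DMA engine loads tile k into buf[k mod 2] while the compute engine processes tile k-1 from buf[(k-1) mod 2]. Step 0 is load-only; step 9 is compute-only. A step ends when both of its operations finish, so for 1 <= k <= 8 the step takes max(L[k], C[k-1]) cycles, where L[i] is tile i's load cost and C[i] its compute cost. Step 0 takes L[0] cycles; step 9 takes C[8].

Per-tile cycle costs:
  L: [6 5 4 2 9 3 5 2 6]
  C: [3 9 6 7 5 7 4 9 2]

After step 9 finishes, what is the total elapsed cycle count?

k=0 load=t0/6c comp=- wait=6 total=6
k=1 load=t1/5c comp=t0/3c wait=5 total=11
k=2 load=t2/4c comp=t1/9c wait=9 total=20
k=3 load=t3/2c comp=t2/6c wait=6 total=26
k=4 load=t4/9c comp=t3/7c wait=9 total=35
k=5 load=t5/3c comp=t4/5c wait=5 total=40
k=6 load=t6/5c comp=t5/7c wait=7 total=47
k=7 load=t7/2c comp=t6/4c wait=4 total=51
k=8 load=t8/6c comp=t7/9c wait=9 total=60
k=9 load=- comp=t8/2c wait=2 total=62

end_cycle[9] = 62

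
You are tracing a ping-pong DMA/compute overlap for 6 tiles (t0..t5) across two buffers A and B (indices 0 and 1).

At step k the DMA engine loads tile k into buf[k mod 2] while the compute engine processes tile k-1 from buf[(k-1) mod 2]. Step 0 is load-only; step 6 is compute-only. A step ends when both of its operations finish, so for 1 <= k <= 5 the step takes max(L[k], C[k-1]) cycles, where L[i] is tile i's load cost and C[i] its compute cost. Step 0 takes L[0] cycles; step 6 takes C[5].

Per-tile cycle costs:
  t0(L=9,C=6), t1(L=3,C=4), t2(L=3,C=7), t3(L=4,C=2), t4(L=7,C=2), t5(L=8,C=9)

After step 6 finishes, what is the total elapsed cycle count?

end_cycle[6] = 50

step 0: L[0]=9 → dur=9, Σ=9 | A=load:t0 B=idle [load-only]
step 1: L[1]=3 C[0]=6 → dur=6, Σ=15 | A=compute:t0 B=load:t1 [compute-bound]
step 2: L[2]=3 C[1]=4 → dur=4, Σ=19 | A=load:t2 B=compute:t1 [compute-bound]
step 3: L[3]=4 C[2]=7 → dur=7, Σ=26 | A=compute:t2 B=load:t3 [compute-bound]
step 4: L[4]=7 C[3]=2 → dur=7, Σ=33 | A=load:t4 B=compute:t3 [load-bound]
step 5: L[5]=8 C[4]=2 → dur=8, Σ=41 | A=compute:t4 B=load:t5 [load-bound]
step 6: C[5]=9 → dur=9, Σ=50 | A=idle B=compute:t5 [compute-only]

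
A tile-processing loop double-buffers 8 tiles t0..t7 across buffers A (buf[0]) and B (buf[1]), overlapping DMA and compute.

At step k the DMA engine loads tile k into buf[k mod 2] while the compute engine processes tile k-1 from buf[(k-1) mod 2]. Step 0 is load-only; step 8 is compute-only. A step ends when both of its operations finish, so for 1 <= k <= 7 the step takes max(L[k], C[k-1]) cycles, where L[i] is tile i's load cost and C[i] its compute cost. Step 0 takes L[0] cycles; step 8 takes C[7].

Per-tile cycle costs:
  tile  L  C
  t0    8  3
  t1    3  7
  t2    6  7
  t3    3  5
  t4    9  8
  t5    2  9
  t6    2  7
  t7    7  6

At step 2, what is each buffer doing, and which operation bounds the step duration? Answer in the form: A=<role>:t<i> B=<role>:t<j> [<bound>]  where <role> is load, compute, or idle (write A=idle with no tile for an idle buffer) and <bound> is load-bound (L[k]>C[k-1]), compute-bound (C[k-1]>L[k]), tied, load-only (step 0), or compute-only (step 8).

step 2: A=load:t2 B=compute:t1 [compute-bound]

k=0 load=t0/8c comp=- wait=8 total=8
k=1 load=t1/3c comp=t0/3c wait=3 total=11
k=2 load=t2/6c comp=t1/7c wait=7 total=18
k=3 load=t3/3c comp=t2/7c wait=7 total=25
k=4 load=t4/9c comp=t3/5c wait=9 total=34
k=5 load=t5/2c comp=t4/8c wait=8 total=42
k=6 load=t6/2c comp=t5/9c wait=9 total=51
k=7 load=t7/7c comp=t6/7c wait=7 total=58
k=8 load=- comp=t7/6c wait=6 total=64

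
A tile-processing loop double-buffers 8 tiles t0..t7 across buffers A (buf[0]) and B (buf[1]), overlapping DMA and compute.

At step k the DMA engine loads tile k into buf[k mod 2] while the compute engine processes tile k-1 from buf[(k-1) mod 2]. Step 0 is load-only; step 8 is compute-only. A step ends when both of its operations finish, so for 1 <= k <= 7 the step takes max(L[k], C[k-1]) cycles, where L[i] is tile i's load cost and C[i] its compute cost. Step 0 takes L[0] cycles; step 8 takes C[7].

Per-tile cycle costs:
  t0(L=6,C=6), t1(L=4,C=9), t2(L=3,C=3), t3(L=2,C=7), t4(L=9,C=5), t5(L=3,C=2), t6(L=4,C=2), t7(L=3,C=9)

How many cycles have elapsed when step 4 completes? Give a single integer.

end_cycle[4] = 33

[0] DMA t0→A (6c) ∥ CU idle ⇒ 6c, clock 6
[1] DMA t1→B (4c) ∥ CU A:t0 (6c) ⇒ 6c, clock 12
[2] DMA t2→A (3c) ∥ CU B:t1 (9c) ⇒ 9c, clock 21
[3] DMA t3→B (2c) ∥ CU A:t2 (3c) ⇒ 3c, clock 24
[4] DMA t4→A (9c) ∥ CU B:t3 (7c) ⇒ 9c, clock 33
[5] DMA t5→B (3c) ∥ CU A:t4 (5c) ⇒ 5c, clock 38
[6] DMA t6→A (4c) ∥ CU B:t5 (2c) ⇒ 4c, clock 42
[7] DMA t7→B (3c) ∥ CU A:t6 (2c) ⇒ 3c, clock 45
[8] DMA idle ∥ CU B:t7 (9c) ⇒ 9c, clock 54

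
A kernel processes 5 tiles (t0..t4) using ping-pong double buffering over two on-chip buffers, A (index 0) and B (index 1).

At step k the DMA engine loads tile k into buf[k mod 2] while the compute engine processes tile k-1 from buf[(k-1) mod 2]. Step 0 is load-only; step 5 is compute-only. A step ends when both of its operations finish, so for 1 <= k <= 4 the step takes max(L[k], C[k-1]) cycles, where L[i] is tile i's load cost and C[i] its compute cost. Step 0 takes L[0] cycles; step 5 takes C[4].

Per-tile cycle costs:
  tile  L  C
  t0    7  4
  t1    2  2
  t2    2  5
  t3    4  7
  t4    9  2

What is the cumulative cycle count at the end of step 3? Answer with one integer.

k=0 load=t0/7c comp=- wait=7 total=7
k=1 load=t1/2c comp=t0/4c wait=4 total=11
k=2 load=t2/2c comp=t1/2c wait=2 total=13
k=3 load=t3/4c comp=t2/5c wait=5 total=18
k=4 load=t4/9c comp=t3/7c wait=9 total=27
k=5 load=- comp=t4/2c wait=2 total=29

end_cycle[3] = 18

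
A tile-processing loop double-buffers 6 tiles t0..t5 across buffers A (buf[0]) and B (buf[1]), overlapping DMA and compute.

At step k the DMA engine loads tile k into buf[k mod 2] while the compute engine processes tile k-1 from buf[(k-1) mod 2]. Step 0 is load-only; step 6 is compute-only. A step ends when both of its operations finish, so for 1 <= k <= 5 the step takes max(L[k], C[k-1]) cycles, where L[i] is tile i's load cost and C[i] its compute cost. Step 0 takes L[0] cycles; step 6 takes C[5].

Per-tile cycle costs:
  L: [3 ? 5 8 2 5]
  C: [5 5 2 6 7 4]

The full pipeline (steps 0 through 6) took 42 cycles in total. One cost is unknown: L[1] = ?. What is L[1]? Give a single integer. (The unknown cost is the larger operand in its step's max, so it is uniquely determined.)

L[1] = 9

step 0 → dur = L[0]=3 = 3
step 1 → dur = max(L[1]=?, C[0]=5) = L[1]  (unknown; binding)
step 2 → dur = max(L[2]=5, C[1]=5) = 5
step 3 → dur = max(L[3]=8, C[2]=2) = 8
step 4 → dur = max(L[4]=2, C[3]=6) = 6
step 5 → dur = max(L[5]=5, C[4]=7) = 7
step 6 → dur = C[5]=4 = 4
sum of known step durations = 33
dur[1] = total - known = 42 - 33 = 9
L[1] is the binding max in step 1, so L[1] = dur[1] = 9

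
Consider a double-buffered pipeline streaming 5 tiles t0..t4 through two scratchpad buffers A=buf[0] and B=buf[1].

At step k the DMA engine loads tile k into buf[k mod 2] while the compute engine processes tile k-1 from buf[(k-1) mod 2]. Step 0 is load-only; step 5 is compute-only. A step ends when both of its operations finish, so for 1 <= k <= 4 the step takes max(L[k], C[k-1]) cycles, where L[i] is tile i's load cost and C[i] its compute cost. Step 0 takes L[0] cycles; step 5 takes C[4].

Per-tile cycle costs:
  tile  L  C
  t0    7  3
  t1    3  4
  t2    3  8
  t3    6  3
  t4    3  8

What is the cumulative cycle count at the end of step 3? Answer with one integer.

  0. 7=7c; end=7; A:t0 B:-
  1. max(3,3)=3c; end=10; A:t0 B:t1
  2. max(3,4)=4c; end=14; A:t2 B:t1
  3. max(6,8)=8c; end=22; A:t2 B:t3
  4. max(3,3)=3c; end=25; A:t4 B:t3
  5. 8=8c; end=33; A:t4 B:t3

end_cycle[3] = 22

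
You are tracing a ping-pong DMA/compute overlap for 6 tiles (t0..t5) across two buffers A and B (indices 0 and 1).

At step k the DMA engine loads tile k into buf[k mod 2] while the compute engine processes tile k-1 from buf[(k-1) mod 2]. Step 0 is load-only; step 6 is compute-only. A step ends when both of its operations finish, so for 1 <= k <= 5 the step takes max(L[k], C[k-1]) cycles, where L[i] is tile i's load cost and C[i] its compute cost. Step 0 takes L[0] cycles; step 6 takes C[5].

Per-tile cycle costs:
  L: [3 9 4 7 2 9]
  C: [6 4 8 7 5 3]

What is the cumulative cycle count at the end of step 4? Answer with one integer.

end_cycle[4] = 31

step 0: L[0]=3 → dur=3, Σ=3 | A=load:t0 B=idle [load-only]
step 1: L[1]=9 C[0]=6 → dur=9, Σ=12 | A=compute:t0 B=load:t1 [load-bound]
step 2: L[2]=4 C[1]=4 → dur=4, Σ=16 | A=load:t2 B=compute:t1 [tied]
step 3: L[3]=7 C[2]=8 → dur=8, Σ=24 | A=compute:t2 B=load:t3 [compute-bound]
step 4: L[4]=2 C[3]=7 → dur=7, Σ=31 | A=load:t4 B=compute:t3 [compute-bound]
step 5: L[5]=9 C[4]=5 → dur=9, Σ=40 | A=compute:t4 B=load:t5 [load-bound]
step 6: C[5]=3 → dur=3, Σ=43 | A=idle B=compute:t5 [compute-only]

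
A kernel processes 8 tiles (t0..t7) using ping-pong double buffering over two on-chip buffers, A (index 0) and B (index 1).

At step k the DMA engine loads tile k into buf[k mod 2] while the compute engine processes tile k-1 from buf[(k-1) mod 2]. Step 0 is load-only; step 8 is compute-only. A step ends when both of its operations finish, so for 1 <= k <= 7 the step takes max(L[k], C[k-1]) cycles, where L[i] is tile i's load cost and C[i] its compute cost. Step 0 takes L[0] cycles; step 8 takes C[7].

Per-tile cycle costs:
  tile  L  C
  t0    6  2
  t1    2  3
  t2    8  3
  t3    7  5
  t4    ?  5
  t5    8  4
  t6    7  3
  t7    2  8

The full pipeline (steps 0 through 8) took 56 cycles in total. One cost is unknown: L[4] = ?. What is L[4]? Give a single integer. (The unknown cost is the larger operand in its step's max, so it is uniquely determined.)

step 0 | dur = L[0]=6 = 6
step 1 | dur = max(L[1]=2, C[0]=2) = 2
step 2 | dur = max(L[2]=8, C[1]=3) = 8
step 3 | dur = max(L[3]=7, C[2]=3) = 7
step 4 | dur = max(L[4]=?, C[3]=5) = L[4]  (unknown; binding)
step 5 | dur = max(L[5]=8, C[4]=5) = 8
step 6 | dur = max(L[6]=7, C[5]=4) = 7
step 7 | dur = max(L[7]=2, C[6]=3) = 3
step 8 | dur = C[7]=8 = 8
sum of known step durations = 49
dur[4] = total - known = 56 - 49 = 7
L[4] is the binding max in step 4, so L[4] = dur[4] = 7

L[4] = 7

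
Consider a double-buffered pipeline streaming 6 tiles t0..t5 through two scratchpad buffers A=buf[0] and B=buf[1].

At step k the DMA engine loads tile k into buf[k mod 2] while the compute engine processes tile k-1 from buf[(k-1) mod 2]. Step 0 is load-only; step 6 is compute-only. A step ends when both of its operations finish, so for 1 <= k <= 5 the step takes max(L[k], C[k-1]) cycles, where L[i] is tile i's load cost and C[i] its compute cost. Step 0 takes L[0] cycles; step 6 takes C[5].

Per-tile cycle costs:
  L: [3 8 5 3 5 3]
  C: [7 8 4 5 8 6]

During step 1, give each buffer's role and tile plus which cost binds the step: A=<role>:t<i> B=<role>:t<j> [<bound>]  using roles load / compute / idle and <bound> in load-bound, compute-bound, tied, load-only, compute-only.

  0. 3=3c; end=3; A:t0 B:-
  1. max(8,7)=8c; end=11; A:t0 B:t1
  2. max(5,8)=8c; end=19; A:t2 B:t1
  3. max(3,4)=4c; end=23; A:t2 B:t3
  4. max(5,5)=5c; end=28; A:t4 B:t3
  5. max(3,8)=8c; end=36; A:t4 B:t5
  6. 6=6c; end=42; A:t4 B:t5

step 1: A=compute:t0 B=load:t1 [load-bound]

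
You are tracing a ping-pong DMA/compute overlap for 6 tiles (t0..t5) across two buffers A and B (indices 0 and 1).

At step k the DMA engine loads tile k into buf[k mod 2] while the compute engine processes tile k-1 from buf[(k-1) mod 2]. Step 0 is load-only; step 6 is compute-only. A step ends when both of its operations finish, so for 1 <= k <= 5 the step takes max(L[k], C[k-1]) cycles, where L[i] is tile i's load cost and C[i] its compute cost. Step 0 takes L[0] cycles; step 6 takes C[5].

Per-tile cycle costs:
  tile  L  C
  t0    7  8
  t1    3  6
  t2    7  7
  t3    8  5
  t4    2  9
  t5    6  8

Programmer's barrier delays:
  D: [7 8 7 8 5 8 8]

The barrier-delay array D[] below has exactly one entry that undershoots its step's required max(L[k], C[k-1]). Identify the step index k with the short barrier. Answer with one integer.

hazard at step 5

step 0: need L[0]=7 = 7; D[0]=7 ok
step 1: need max(L[1]=3,C[0]=8) = 8; D[1]=8 ok
step 2: need max(L[2]=7,C[1]=6) = 7; D[2]=7 ok
step 3: need max(L[3]=8,C[2]=7) = 8; D[3]=8 ok
step 4: need max(L[4]=2,C[3]=5) = 5; D[4]=5 ok
step 5: need max(L[5]=6,C[4]=9) = 9; D[5]=8 SHORT
step 6: need C[5]=8 = 8; D[6]=8 ok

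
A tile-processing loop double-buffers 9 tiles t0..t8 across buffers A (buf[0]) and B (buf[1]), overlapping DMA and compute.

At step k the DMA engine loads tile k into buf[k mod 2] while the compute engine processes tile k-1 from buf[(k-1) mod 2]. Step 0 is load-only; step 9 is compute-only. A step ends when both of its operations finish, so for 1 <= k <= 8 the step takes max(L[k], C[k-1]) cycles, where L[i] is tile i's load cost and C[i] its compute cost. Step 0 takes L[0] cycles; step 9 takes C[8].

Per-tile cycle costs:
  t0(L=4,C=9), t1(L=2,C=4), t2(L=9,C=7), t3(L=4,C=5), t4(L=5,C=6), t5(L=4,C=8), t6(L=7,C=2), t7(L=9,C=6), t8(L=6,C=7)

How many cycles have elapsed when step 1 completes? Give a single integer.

end_cycle[1] = 13

[0] DMA t0→A (4c) ∥ CU idle ⇒ 4c, clock 4
[1] DMA t1→B (2c) ∥ CU A:t0 (9c) ⇒ 9c, clock 13
[2] DMA t2→A (9c) ∥ CU B:t1 (4c) ⇒ 9c, clock 22
[3] DMA t3→B (4c) ∥ CU A:t2 (7c) ⇒ 7c, clock 29
[4] DMA t4→A (5c) ∥ CU B:t3 (5c) ⇒ 5c, clock 34
[5] DMA t5→B (4c) ∥ CU A:t4 (6c) ⇒ 6c, clock 40
[6] DMA t6→A (7c) ∥ CU B:t5 (8c) ⇒ 8c, clock 48
[7] DMA t7→B (9c) ∥ CU A:t6 (2c) ⇒ 9c, clock 57
[8] DMA t8→A (6c) ∥ CU B:t7 (6c) ⇒ 6c, clock 63
[9] DMA idle ∥ CU A:t8 (7c) ⇒ 7c, clock 70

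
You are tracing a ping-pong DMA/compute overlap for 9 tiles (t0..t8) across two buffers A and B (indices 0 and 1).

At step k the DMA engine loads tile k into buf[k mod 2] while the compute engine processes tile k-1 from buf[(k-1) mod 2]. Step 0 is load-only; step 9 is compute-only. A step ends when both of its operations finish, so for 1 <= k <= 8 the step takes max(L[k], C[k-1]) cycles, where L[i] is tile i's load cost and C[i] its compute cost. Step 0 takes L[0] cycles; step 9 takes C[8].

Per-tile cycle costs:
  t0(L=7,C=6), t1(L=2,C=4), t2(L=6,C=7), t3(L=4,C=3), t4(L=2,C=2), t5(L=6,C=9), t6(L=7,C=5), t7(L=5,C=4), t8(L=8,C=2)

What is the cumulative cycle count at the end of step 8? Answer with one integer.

[0] DMA t0→A (7c) ∥ CU idle ⇒ 7c, clock 7
[1] DMA t1→B (2c) ∥ CU A:t0 (6c) ⇒ 6c, clock 13
[2] DMA t2→A (6c) ∥ CU B:t1 (4c) ⇒ 6c, clock 19
[3] DMA t3→B (4c) ∥ CU A:t2 (7c) ⇒ 7c, clock 26
[4] DMA t4→A (2c) ∥ CU B:t3 (3c) ⇒ 3c, clock 29
[5] DMA t5→B (6c) ∥ CU A:t4 (2c) ⇒ 6c, clock 35
[6] DMA t6→A (7c) ∥ CU B:t5 (9c) ⇒ 9c, clock 44
[7] DMA t7→B (5c) ∥ CU A:t6 (5c) ⇒ 5c, clock 49
[8] DMA t8→A (8c) ∥ CU B:t7 (4c) ⇒ 8c, clock 57
[9] DMA idle ∥ CU A:t8 (2c) ⇒ 2c, clock 59

end_cycle[8] = 57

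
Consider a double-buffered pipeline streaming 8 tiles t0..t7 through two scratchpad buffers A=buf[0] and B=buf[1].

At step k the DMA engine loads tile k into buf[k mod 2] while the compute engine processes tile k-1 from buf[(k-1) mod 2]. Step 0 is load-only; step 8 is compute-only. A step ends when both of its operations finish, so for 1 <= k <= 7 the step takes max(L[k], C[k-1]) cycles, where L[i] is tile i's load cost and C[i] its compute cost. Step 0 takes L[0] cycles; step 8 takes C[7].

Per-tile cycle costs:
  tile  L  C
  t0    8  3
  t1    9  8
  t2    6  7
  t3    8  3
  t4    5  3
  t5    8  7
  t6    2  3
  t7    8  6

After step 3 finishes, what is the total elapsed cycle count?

  0. 8=8c; end=8; A:t0 B:-
  1. max(9,3)=9c; end=17; A:t0 B:t1
  2. max(6,8)=8c; end=25; A:t2 B:t1
  3. max(8,7)=8c; end=33; A:t2 B:t3
  4. max(5,3)=5c; end=38; A:t4 B:t3
  5. max(8,3)=8c; end=46; A:t4 B:t5
  6. max(2,7)=7c; end=53; A:t6 B:t5
  7. max(8,3)=8c; end=61; A:t6 B:t7
  8. 6=6c; end=67; A:t6 B:t7

end_cycle[3] = 33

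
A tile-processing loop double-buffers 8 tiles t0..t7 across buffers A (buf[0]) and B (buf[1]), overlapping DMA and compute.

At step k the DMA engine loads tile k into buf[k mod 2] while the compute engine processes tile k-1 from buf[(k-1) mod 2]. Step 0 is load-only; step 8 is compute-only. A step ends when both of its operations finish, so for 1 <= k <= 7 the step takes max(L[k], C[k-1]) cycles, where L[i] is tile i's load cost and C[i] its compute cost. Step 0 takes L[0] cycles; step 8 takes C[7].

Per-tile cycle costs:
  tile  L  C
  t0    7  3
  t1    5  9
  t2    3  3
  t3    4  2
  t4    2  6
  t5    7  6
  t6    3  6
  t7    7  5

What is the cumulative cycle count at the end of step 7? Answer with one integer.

end_cycle[7] = 47

step 0: L[0]=7 → dur=7, Σ=7 | A=load:t0 B=idle [load-only]
step 1: L[1]=5 C[0]=3 → dur=5, Σ=12 | A=compute:t0 B=load:t1 [load-bound]
step 2: L[2]=3 C[1]=9 → dur=9, Σ=21 | A=load:t2 B=compute:t1 [compute-bound]
step 3: L[3]=4 C[2]=3 → dur=4, Σ=25 | A=compute:t2 B=load:t3 [load-bound]
step 4: L[4]=2 C[3]=2 → dur=2, Σ=27 | A=load:t4 B=compute:t3 [tied]
step 5: L[5]=7 C[4]=6 → dur=7, Σ=34 | A=compute:t4 B=load:t5 [load-bound]
step 6: L[6]=3 C[5]=6 → dur=6, Σ=40 | A=load:t6 B=compute:t5 [compute-bound]
step 7: L[7]=7 C[6]=6 → dur=7, Σ=47 | A=compute:t6 B=load:t7 [load-bound]
step 8: C[7]=5 → dur=5, Σ=52 | A=idle B=compute:t7 [compute-only]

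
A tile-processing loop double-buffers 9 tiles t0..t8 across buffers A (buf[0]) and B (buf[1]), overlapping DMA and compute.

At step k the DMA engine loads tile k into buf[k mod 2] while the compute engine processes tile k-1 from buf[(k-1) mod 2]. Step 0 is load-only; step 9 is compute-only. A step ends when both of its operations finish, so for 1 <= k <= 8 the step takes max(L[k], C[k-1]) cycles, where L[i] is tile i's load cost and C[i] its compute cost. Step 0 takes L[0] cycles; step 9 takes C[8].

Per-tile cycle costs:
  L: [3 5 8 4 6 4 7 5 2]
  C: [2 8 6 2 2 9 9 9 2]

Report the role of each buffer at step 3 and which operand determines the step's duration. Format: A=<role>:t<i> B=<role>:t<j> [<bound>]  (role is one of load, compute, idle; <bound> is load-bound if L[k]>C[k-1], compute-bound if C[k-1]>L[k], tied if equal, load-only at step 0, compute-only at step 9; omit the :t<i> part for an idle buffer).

k=0 load=t0/3c comp=- wait=3 total=3
k=1 load=t1/5c comp=t0/2c wait=5 total=8
k=2 load=t2/8c comp=t1/8c wait=8 total=16
k=3 load=t3/4c comp=t2/6c wait=6 total=22
k=4 load=t4/6c comp=t3/2c wait=6 total=28
k=5 load=t5/4c comp=t4/2c wait=4 total=32
k=6 load=t6/7c comp=t5/9c wait=9 total=41
k=7 load=t7/5c comp=t6/9c wait=9 total=50
k=8 load=t8/2c comp=t7/9c wait=9 total=59
k=9 load=- comp=t8/2c wait=2 total=61

step 3: A=compute:t2 B=load:t3 [compute-bound]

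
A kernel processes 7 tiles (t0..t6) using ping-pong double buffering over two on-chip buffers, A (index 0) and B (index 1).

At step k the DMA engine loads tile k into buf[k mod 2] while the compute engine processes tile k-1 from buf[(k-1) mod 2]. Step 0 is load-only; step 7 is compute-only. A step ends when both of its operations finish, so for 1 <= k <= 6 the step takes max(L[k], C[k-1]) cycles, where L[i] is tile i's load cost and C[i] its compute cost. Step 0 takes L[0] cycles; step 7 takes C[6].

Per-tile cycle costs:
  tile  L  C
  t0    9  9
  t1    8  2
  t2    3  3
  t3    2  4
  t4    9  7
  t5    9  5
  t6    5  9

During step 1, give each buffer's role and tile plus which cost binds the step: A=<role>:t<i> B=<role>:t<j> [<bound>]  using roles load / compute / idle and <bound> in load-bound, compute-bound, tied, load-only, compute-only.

step 0: L[0]=9 → dur=9, Σ=9 | A=load:t0 B=idle [load-only]
step 1: L[1]=8 C[0]=9 → dur=9, Σ=18 | A=compute:t0 B=load:t1 [compute-bound]
step 2: L[2]=3 C[1]=2 → dur=3, Σ=21 | A=load:t2 B=compute:t1 [load-bound]
step 3: L[3]=2 C[2]=3 → dur=3, Σ=24 | A=compute:t2 B=load:t3 [compute-bound]
step 4: L[4]=9 C[3]=4 → dur=9, Σ=33 | A=load:t4 B=compute:t3 [load-bound]
step 5: L[5]=9 C[4]=7 → dur=9, Σ=42 | A=compute:t4 B=load:t5 [load-bound]
step 6: L[6]=5 C[5]=5 → dur=5, Σ=47 | A=load:t6 B=compute:t5 [tied]
step 7: C[6]=9 → dur=9, Σ=56 | A=compute:t6 B=idle [compute-only]

step 1: A=compute:t0 B=load:t1 [compute-bound]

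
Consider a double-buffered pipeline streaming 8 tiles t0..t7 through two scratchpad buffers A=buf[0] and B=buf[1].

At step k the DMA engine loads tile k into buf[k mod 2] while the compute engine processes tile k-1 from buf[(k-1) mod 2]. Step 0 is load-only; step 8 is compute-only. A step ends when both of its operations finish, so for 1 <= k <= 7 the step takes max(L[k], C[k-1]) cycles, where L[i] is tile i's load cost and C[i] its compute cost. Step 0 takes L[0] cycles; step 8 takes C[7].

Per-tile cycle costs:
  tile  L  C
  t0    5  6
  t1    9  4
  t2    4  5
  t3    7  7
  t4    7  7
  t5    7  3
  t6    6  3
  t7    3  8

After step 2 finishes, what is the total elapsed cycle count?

end_cycle[2] = 18

step 0: L[0]=5 → dur=5, Σ=5 | A=load:t0 B=idle [load-only]
step 1: L[1]=9 C[0]=6 → dur=9, Σ=14 | A=compute:t0 B=load:t1 [load-bound]
step 2: L[2]=4 C[1]=4 → dur=4, Σ=18 | A=load:t2 B=compute:t1 [tied]
step 3: L[3]=7 C[2]=5 → dur=7, Σ=25 | A=compute:t2 B=load:t3 [load-bound]
step 4: L[4]=7 C[3]=7 → dur=7, Σ=32 | A=load:t4 B=compute:t3 [tied]
step 5: L[5]=7 C[4]=7 → dur=7, Σ=39 | A=compute:t4 B=load:t5 [tied]
step 6: L[6]=6 C[5]=3 → dur=6, Σ=45 | A=load:t6 B=compute:t5 [load-bound]
step 7: L[7]=3 C[6]=3 → dur=3, Σ=48 | A=compute:t6 B=load:t7 [tied]
step 8: C[7]=8 → dur=8, Σ=56 | A=idle B=compute:t7 [compute-only]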